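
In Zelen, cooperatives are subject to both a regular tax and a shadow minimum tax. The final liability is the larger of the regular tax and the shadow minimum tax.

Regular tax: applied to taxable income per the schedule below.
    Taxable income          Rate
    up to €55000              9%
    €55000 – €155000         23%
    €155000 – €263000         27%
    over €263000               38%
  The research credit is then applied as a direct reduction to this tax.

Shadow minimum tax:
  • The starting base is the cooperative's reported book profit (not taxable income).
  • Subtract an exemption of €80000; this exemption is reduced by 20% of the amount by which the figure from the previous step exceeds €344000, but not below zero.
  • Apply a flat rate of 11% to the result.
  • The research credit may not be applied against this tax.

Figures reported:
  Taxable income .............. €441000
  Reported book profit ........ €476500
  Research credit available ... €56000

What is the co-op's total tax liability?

Shadow minimum tax:
  Base (reported book profit): €476500
  Exemption: €80000 − 20% × (€476500 − €344000) = €80000 − €26500 = €53500
  Base: €476500 − €53500 = €423000
  €423000 × 11% = €46530

Regular tax:
  €55000 × 9% = €4950
  €100000 × 23% = €23000
  €108000 × 27% = €29160
  €178000 × 38% = €67640
  → €124750
  Less research credit €56000 → €68750

€68750 > €46530, so the regular tax governs.

€68750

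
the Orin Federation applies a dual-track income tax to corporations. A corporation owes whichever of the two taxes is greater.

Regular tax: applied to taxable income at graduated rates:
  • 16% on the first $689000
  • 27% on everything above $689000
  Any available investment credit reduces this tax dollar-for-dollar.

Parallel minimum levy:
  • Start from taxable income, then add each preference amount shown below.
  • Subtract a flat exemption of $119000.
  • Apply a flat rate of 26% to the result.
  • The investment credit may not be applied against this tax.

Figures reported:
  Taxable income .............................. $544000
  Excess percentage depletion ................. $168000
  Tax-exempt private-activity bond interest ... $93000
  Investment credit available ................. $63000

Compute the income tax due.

Regular tax:
  $544000 × 16% = $87040
  Less investment credit $63000 → $24040

Parallel minimum levy:
  Adjusted income: $544000 + $168000 + $93000 = $805000
  Less exemption $119000 → base $686000
  $686000 × 26% = $178360

$178360 > $24040, so the parallel minimum levy is the binding amount.

$178360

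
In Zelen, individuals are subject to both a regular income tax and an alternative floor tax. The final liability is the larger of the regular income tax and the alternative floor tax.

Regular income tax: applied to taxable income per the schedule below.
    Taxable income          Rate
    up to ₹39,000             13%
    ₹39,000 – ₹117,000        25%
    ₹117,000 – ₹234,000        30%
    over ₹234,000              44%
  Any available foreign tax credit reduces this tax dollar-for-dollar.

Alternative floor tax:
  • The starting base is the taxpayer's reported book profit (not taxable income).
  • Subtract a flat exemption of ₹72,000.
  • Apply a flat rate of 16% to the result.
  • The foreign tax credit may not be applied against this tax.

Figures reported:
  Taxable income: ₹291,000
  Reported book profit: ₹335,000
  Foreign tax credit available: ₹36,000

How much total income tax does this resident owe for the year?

₹48,750

Alternative floor tax:
  Base (reported book profit): ₹335,000
  Less exemption ₹72,000 → base ₹263,000
  ₹263,000 × 16% = ₹42,080

Regular income tax:
  ₹39,000 × 13% = ₹5,070
  ₹78,000 × 25% = ₹19,500
  ₹117,000 × 30% = ₹35,100
  ₹57,000 × 44% = ₹25,080
  → ₹84,750
  Less foreign tax credit ₹36,000 → ₹48,750

₹48,750 > ₹42,080, so the regular income tax governs.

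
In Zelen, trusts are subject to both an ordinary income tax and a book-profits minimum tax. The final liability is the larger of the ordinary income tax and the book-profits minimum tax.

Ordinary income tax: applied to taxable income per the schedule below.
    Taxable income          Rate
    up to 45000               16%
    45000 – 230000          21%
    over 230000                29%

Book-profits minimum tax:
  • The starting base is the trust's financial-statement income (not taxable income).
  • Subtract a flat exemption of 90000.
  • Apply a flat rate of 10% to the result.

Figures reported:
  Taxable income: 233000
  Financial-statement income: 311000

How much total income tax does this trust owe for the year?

46920

Ordinary income tax:
  45000 × 16% = 7200
  185000 × 21% = 38850
  3000 × 29% = 870
  → 46920

Book-profits minimum tax:
  Base (financial-statement income): 311000
  Less exemption 90000 → base 221000
  221000 × 10% = 22100

46920 > 22100, so the ordinary income tax governs.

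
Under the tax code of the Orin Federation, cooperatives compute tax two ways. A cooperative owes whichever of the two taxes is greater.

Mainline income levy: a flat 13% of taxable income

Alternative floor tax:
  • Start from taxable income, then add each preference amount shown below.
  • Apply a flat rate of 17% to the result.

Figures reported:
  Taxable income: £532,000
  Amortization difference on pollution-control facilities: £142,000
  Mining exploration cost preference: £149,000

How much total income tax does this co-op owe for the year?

Alternative floor tax:
  Adjusted income: £532,000 + £142,000 + £149,000 = £823,000
  £823,000 × 17% = £139,910

Mainline income levy:
  £532,000 × 13% = £69,160

£139,910 > £69,160, so the alternative floor tax is the binding amount.

£139,910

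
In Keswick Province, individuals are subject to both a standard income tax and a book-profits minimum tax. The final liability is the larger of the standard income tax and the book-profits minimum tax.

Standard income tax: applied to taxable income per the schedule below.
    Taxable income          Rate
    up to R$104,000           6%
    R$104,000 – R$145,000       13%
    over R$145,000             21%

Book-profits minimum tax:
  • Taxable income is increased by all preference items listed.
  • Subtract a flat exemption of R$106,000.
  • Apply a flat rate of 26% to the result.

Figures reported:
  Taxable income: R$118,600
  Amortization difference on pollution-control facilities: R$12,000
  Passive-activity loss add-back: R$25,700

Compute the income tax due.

R$13,078

Book-profits minimum tax:
  Adjusted income: R$118,600 + R$12,000 + R$25,700 = R$156,300
  Less exemption R$106,000 → base R$50,300
  R$50,300 × 26% = R$13,078

Standard income tax:
  R$104,000 × 6% = R$6,240
  R$14,600 × 13% = R$1,898
  → R$8,138

R$13,078 > R$8,138, so the book-profits minimum tax is the binding amount.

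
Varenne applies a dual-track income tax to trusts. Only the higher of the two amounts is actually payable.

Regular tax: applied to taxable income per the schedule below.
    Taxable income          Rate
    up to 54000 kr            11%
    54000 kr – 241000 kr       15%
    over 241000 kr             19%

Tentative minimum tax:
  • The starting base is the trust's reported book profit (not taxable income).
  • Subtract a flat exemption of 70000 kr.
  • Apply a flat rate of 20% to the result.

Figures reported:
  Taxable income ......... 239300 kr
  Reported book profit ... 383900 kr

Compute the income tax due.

Tentative minimum tax:
  Base (reported book profit): 383900 kr
  Less exemption 70000 kr → base 313900 kr
  313900 kr × 20% = 62780 kr

Regular tax:
  54000 kr × 11% = 5940 kr
  185300 kr × 15% = 27795 kr
  → 33735 kr

62780 kr > 33735 kr, so the tentative minimum tax is the binding amount.

62780 kr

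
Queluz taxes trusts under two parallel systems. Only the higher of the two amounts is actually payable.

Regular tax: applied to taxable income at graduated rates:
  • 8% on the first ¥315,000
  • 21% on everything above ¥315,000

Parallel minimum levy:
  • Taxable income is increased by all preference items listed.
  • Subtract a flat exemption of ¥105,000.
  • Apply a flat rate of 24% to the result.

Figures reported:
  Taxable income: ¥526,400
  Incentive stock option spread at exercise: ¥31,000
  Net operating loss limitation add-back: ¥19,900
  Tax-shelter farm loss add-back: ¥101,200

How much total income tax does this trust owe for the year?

Regular tax:
  ¥315,000 × 8% = ¥25,200
  ¥211,400 × 21% = ¥44,394
  → ¥69,594

Parallel minimum levy:
  Adjusted income: ¥526,400 + ¥31,000 + ¥19,900 + ¥101,200 = ¥678,500
  Less exemption ¥105,000 → base ¥573,500
  ¥573,500 × 24% = ¥137,640

¥137,640 > ¥69,594, so the parallel minimum levy is the binding amount.

¥137,640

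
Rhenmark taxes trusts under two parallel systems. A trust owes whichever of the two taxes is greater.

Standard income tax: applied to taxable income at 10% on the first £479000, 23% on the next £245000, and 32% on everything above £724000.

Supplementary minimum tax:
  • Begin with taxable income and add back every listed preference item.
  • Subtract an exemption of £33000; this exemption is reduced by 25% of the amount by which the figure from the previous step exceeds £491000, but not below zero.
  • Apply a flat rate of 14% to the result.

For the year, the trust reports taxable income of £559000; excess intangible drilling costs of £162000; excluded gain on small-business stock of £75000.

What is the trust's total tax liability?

£111440

Standard income tax:
  £479000 × 10% = £47900
  £80000 × 23% = £18400
  → £66300

Supplementary minimum tax:
  Adjusted income: £559000 + £162000 + £75000 = £796000
  Exemption: 25% × (£796000 − £491000) = £76250 ≥ £33000, so the exemption is fully phased out
  Base: £796000 − £0 = £796000
  £796000 × 14% = £111440

£111440 > £66300, so the supplementary minimum tax is the binding amount.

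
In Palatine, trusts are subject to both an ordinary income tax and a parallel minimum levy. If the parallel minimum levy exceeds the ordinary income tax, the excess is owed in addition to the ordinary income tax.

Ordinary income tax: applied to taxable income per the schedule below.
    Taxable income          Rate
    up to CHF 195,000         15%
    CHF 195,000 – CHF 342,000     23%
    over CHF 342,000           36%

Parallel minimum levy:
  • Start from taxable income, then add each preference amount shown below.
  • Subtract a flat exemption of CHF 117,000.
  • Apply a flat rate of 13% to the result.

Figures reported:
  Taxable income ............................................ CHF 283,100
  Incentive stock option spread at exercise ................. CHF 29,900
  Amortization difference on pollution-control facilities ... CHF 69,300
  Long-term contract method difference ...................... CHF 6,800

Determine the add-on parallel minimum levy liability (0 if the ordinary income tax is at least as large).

CHF 0

Ordinary income tax:
  CHF 195,000 × 15% = CHF 29,250
  CHF 88,100 × 23% = CHF 20,263
  → CHF 49,513

Parallel minimum levy:
  Adjusted income: CHF 283,100 + CHF 29,900 + CHF 69,300 + CHF 6,800 = CHF 389,100
  Less exemption CHF 117,000 → base CHF 272,100
  CHF 272,100 × 13% = CHF 35,373

CHF 35,373 ≤ CHF 49,513, so no add-on is due.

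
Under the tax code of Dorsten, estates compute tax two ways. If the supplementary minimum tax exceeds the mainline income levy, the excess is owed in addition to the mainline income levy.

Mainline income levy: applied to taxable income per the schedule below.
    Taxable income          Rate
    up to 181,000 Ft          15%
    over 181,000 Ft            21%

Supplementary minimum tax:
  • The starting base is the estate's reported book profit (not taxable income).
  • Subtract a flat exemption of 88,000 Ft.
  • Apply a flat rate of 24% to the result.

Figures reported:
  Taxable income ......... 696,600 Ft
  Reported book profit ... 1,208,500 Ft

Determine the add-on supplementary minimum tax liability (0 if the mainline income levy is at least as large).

133,494 Ft

Supplementary minimum tax:
  Base (reported book profit): 1,208,500 Ft
  Less exemption 88,000 Ft → base 1,120,500 Ft
  1,120,500 Ft × 24% = 268,920 Ft

Mainline income levy:
  181,000 Ft × 15% = 27,150 Ft
  515,600 Ft × 21% = 108,276 Ft
  → 135,426 Ft

Excess of supplementary minimum tax over mainline income levy: 268,920 Ft − 135,426 Ft = 133,494 Ft.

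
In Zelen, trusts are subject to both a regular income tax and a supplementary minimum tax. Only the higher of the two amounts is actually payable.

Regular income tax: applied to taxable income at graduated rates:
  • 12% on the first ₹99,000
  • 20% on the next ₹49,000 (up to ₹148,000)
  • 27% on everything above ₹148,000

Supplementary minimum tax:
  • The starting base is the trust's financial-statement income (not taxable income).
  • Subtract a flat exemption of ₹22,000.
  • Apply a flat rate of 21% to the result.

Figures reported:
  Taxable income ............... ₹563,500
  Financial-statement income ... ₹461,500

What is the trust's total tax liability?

Regular income tax:
  ₹99,000 × 12% = ₹11,880
  ₹49,000 × 20% = ₹9,800
  ₹415,500 × 27% = ₹112,185
  → ₹133,865

Supplementary minimum tax:
  Base (financial-statement income): ₹461,500
  Less exemption ₹22,000 → base ₹439,500
  ₹439,500 × 21% = ₹92,295

₹133,865 > ₹92,295, so the regular income tax governs.

₹133,865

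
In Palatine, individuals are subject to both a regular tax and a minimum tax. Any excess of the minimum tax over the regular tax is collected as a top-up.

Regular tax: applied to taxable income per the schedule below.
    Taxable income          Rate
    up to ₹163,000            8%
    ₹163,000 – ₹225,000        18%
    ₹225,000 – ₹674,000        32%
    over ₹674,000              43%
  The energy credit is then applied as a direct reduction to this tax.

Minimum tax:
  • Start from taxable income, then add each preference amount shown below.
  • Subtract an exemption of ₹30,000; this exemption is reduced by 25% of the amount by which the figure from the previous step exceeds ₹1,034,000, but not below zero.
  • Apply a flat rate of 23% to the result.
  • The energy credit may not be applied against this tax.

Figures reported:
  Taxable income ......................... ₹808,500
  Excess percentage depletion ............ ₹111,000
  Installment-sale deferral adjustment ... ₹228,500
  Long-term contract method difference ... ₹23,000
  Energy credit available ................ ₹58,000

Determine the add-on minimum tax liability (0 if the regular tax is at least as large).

₹101,615

Regular tax:
  ₹163,000 × 8% = ₹13,040
  ₹62,000 × 18% = ₹11,160
  ₹449,000 × 32% = ₹143,680
  ₹134,500 × 43% = ₹57,835
  → ₹225,715
  Less energy credit ₹58,000 → ₹167,715

Minimum tax:
  Adjusted income: ₹808,500 + ₹111,000 + ₹228,500 + ₹23,000 = ₹1,171,000
  Exemption: 25% × (₹1,171,000 − ₹1,034,000) = ₹34,250 ≥ ₹30,000, so the exemption is fully phased out
  Base: ₹1,171,000 − ₹0 = ₹1,171,000
  ₹1,171,000 × 23% = ₹269,330

Excess of minimum tax over regular tax: ₹269,330 − ₹167,715 = ₹101,615.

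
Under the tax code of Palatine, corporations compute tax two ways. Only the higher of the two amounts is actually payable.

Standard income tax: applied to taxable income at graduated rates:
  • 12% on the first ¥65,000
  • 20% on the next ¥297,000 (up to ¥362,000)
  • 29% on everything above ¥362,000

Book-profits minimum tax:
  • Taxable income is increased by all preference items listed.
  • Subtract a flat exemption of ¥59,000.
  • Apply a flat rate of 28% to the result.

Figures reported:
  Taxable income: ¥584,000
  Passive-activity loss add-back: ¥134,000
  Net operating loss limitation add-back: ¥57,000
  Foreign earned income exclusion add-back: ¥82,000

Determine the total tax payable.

¥223,440

Book-profits minimum tax:
  Adjusted income: ¥584,000 + ¥134,000 + ¥57,000 + ¥82,000 = ¥857,000
  Less exemption ¥59,000 → base ¥798,000
  ¥798,000 × 28% = ¥223,440

Standard income tax:
  ¥65,000 × 12% = ¥7,800
  ¥297,000 × 20% = ¥59,400
  ¥222,000 × 29% = ¥64,380
  → ¥131,580

¥223,440 > ¥131,580, so the book-profits minimum tax is the binding amount.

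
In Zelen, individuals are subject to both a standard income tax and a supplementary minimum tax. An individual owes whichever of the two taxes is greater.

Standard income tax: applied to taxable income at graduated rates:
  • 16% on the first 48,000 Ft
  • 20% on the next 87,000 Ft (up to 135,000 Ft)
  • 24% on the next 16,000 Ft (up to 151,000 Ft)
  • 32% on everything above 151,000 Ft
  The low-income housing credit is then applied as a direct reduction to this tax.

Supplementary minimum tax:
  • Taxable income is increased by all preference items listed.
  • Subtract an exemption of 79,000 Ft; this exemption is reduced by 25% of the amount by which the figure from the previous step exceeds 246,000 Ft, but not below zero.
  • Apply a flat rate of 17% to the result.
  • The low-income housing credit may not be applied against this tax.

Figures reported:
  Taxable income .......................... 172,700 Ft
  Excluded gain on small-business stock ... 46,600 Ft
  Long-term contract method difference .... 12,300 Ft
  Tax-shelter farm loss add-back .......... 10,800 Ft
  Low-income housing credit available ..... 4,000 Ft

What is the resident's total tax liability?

Supplementary minimum tax:
  Adjusted income: 172,700 Ft + 46,600 Ft + 12,300 Ft + 10,800 Ft = 242,400 Ft
  Exemption: 242,400 Ft ≤ 246,000 Ft, so full 79,000 Ft applies
  Base: 242,400 Ft − 79,000 Ft = 163,400 Ft
  163,400 Ft × 17% = 27,778 Ft

Standard income tax:
  48,000 Ft × 16% = 7,680 Ft
  87,000 Ft × 20% = 17,400 Ft
  16,000 Ft × 24% = 3,840 Ft
  21,700 Ft × 32% = 6,944 Ft
  → 35,864 Ft
  Less low-income housing credit 4,000 Ft → 31,864 Ft

31,864 Ft > 27,778 Ft, so the standard income tax governs.

31,864 Ft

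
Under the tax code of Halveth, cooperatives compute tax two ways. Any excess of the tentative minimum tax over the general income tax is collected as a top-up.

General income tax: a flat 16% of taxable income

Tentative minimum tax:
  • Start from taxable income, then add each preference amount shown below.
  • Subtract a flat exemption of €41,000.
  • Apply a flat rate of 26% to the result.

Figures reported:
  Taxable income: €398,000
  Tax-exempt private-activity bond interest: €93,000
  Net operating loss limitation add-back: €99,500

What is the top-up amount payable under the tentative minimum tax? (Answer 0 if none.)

€79,190

General income tax:
  €398,000 × 16% = €63,680

Tentative minimum tax:
  Adjusted income: €398,000 + €93,000 + €99,500 = €590,500
  Less exemption €41,000 → base €549,500
  €549,500 × 26% = €142,870

Excess of tentative minimum tax over general income tax: €142,870 − €63,680 = €79,190.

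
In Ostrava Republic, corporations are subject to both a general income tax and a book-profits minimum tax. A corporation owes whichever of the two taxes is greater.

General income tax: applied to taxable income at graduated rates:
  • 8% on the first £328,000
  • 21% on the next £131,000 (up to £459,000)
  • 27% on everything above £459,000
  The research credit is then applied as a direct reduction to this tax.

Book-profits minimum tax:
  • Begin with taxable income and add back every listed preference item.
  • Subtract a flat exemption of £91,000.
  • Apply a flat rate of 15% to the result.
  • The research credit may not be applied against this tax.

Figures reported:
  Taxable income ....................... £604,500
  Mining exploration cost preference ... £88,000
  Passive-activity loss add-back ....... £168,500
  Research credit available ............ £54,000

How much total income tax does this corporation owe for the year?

Book-profits minimum tax:
  Adjusted income: £604,500 + £88,000 + £168,500 = £861,000
  Less exemption £91,000 → base £770,000
  £770,000 × 15% = £115,500

General income tax:
  £328,000 × 8% = £26,240
  £131,000 × 21% = £27,510
  £145,500 × 27% = £39,285
  → £93,035
  Less research credit £54,000 → £39,035

£115,500 > £39,035, so the book-profits minimum tax is the binding amount.

£115,500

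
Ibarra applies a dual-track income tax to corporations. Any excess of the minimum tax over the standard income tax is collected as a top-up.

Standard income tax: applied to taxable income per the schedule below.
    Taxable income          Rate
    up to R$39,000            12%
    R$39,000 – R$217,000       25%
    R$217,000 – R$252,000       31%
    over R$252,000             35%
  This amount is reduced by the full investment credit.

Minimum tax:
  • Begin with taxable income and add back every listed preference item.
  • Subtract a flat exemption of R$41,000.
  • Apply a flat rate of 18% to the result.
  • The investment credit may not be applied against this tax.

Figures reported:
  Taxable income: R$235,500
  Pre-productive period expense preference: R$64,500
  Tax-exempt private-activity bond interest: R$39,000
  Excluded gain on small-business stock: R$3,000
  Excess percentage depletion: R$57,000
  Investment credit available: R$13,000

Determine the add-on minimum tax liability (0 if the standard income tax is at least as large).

Minimum tax:
  Adjusted income: R$235,500 + R$64,500 + R$39,000 + R$3,000 + R$57,000 = R$399,000
  Less exemption R$41,000 → base R$358,000
  R$358,000 × 18% = R$64,440

Standard income tax:
  R$39,000 × 12% = R$4,680
  R$178,000 × 25% = R$44,500
  R$18,500 × 31% = R$5,735
  → R$54,915
  Less investment credit R$13,000 → R$41,915

Excess of minimum tax over standard income tax: R$64,440 − R$41,915 = R$22,525.

R$22,525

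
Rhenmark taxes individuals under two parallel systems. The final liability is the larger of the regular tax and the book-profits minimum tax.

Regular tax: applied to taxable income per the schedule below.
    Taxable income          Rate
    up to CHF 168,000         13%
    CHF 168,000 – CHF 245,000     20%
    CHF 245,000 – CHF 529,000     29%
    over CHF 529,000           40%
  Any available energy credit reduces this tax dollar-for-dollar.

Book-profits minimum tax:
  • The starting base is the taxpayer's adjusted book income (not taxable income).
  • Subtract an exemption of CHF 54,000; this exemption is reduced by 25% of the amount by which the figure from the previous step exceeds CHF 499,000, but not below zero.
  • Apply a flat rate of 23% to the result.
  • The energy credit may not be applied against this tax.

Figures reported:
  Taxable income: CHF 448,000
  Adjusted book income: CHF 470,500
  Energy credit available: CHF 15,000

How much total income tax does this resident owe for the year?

CHF 95,795

Book-profits minimum tax:
  Base (adjusted book income): CHF 470,500
  Exemption: CHF 470,500 ≤ CHF 499,000, so full CHF 54,000 applies
  Base: CHF 470,500 − CHF 54,000 = CHF 416,500
  CHF 416,500 × 23% = CHF 95,795

Regular tax:
  CHF 168,000 × 13% = CHF 21,840
  CHF 77,000 × 20% = CHF 15,400
  CHF 203,000 × 29% = CHF 58,870
  → CHF 96,110
  Less energy credit CHF 15,000 → CHF 81,110

CHF 95,795 > CHF 81,110, so the book-profits minimum tax is the binding amount.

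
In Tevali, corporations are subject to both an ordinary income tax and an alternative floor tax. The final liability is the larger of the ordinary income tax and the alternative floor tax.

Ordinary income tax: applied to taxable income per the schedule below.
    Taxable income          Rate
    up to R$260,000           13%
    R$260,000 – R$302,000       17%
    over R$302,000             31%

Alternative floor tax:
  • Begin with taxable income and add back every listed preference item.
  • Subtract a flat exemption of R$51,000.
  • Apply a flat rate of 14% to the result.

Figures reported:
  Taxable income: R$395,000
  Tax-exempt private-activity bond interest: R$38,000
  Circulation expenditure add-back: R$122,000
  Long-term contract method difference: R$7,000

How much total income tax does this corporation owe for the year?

Alternative floor tax:
  Adjusted income: R$395,000 + R$38,000 + R$122,000 + R$7,000 = R$562,000
  Less exemption R$51,000 → base R$511,000
  R$511,000 × 14% = R$71,540

Ordinary income tax:
  R$260,000 × 13% = R$33,800
  R$42,000 × 17% = R$7,140
  R$93,000 × 31% = R$28,830
  → R$69,770

R$71,540 > R$69,770, so the alternative floor tax is the binding amount.

R$71,540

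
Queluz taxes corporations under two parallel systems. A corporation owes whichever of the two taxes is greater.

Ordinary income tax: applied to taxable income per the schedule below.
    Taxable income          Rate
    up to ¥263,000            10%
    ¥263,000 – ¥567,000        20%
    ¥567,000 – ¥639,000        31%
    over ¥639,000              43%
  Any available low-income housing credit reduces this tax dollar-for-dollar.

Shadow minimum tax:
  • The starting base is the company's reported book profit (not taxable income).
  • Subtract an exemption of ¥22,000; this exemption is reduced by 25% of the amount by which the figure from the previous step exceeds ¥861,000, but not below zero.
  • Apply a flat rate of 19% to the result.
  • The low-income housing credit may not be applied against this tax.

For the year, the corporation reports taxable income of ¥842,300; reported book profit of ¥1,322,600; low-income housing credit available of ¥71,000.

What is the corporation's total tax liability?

Shadow minimum tax:
  Base (reported book profit): ¥1,322,600
  Exemption: 25% × (¥1,322,600 − ¥861,000) = ¥115,400 ≥ ¥22,000, so the exemption is fully phased out
  Base: ¥1,322,600 − ¥0 = ¥1,322,600
  ¥1,322,600 × 19% = ¥251,294

Ordinary income tax:
  ¥263,000 × 10% = ¥26,300
  ¥304,000 × 20% = ¥60,800
  ¥72,000 × 31% = ¥22,320
  ¥203,300 × 43% = ¥87,419
  → ¥196,839
  Less low-income housing credit ¥71,000 → ¥125,839

¥251,294 > ¥125,839, so the shadow minimum tax is the binding amount.

¥251,294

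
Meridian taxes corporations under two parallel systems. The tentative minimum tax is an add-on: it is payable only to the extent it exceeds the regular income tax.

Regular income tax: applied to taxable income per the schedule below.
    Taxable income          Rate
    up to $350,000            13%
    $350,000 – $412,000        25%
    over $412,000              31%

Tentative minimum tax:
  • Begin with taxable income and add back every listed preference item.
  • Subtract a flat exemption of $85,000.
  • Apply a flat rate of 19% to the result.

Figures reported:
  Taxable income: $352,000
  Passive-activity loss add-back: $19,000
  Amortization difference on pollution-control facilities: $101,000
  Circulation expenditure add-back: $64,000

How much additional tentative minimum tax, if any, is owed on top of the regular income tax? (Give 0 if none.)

Tentative minimum tax:
  Adjusted income: $352,000 + $19,000 + $101,000 + $64,000 = $536,000
  Less exemption $85,000 → base $451,000
  $451,000 × 19% = $85,690

Regular income tax:
  $350,000 × 13% = $45,500
  $2,000 × 25% = $500
  → $46,000

Excess of tentative minimum tax over regular income tax: $85,690 − $46,000 = $39,690.

$39,690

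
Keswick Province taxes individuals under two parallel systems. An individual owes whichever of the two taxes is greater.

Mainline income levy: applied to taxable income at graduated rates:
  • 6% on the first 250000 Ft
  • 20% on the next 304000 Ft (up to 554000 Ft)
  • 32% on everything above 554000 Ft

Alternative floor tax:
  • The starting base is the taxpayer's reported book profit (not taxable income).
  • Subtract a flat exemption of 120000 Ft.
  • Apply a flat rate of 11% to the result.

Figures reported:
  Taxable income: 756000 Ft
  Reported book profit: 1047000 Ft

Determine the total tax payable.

Alternative floor tax:
  Base (reported book profit): 1047000 Ft
  Less exemption 120000 Ft → base 927000 Ft
  927000 Ft × 11% = 101970 Ft

Mainline income levy:
  250000 Ft × 6% = 15000 Ft
  304000 Ft × 20% = 60800 Ft
  202000 Ft × 32% = 64640 Ft
  → 140440 Ft

140440 Ft > 101970 Ft, so the mainline income levy governs.

140440 Ft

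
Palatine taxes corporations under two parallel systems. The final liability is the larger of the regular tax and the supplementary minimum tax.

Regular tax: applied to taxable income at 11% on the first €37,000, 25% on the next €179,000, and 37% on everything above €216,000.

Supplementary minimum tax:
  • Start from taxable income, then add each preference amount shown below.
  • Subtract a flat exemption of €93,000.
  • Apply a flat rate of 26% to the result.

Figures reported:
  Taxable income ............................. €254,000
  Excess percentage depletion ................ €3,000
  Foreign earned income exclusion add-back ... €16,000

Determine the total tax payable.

€62,880

Supplementary minimum tax:
  Adjusted income: €254,000 + €3,000 + €16,000 = €273,000
  Less exemption €93,000 → base €180,000
  €180,000 × 26% = €46,800

Regular tax:
  €37,000 × 11% = €4,070
  €179,000 × 25% = €44,750
  €38,000 × 37% = €14,060
  → €62,880

€62,880 > €46,800, so the regular tax governs.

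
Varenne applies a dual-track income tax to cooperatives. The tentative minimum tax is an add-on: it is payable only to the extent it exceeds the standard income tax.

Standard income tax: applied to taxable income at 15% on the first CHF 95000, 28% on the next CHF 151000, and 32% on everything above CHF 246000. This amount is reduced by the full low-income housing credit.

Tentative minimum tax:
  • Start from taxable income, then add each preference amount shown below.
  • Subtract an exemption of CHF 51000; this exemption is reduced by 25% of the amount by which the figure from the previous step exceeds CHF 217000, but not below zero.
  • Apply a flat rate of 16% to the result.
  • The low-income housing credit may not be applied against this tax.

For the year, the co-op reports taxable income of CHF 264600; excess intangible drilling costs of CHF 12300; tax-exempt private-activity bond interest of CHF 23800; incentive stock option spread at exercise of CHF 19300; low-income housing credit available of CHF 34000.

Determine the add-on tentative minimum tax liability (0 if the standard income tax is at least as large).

Standard income tax:
  CHF 95000 × 15% = CHF 14250
  CHF 151000 × 28% = CHF 42280
  CHF 18600 × 32% = CHF 5952
  → CHF 62482
  Less low-income housing credit CHF 34000 → CHF 28482

Tentative minimum tax:
  Adjusted income: CHF 264600 + CHF 12300 + CHF 23800 + CHF 19300 = CHF 320000
  Exemption: CHF 51000 − 25% × (CHF 320000 − CHF 217000) = CHF 51000 − CHF 25750 = CHF 25250
  Base: CHF 320000 − CHF 25250 = CHF 294750
  CHF 294750 × 16% = CHF 47160

Excess of tentative minimum tax over standard income tax: CHF 47160 − CHF 28482 = CHF 18678.

CHF 18678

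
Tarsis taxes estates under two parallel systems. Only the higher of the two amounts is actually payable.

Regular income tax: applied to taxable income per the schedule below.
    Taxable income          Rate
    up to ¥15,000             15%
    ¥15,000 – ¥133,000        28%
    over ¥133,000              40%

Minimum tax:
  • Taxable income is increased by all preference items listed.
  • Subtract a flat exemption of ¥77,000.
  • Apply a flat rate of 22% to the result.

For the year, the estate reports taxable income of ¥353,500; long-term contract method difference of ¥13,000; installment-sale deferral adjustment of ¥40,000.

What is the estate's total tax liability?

Regular income tax:
  ¥15,000 × 15% = ¥2,250
  ¥118,000 × 28% = ¥33,040
  ¥220,500 × 40% = ¥88,200
  → ¥123,490

Minimum tax:
  Adjusted income: ¥353,500 + ¥13,000 + ¥40,000 = ¥406,500
  Less exemption ¥77,000 → base ¥329,500
  ¥329,500 × 22% = ¥72,490

¥123,490 > ¥72,490, so the regular income tax governs.

¥123,490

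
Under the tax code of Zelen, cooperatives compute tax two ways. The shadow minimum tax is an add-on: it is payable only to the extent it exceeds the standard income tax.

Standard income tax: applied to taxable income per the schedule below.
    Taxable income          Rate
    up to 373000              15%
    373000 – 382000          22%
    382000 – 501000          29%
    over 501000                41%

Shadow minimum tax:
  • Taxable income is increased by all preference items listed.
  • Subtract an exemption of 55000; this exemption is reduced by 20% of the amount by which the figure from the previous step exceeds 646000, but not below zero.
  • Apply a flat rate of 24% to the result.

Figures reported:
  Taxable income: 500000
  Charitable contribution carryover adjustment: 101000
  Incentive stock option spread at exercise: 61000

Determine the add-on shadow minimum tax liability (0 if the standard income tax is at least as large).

Standard income tax:
  373000 × 15% = 55950
  9000 × 22% = 1980
  118000 × 29% = 34220
  → 92150

Shadow minimum tax:
  Adjusted income: 500000 + 101000 + 61000 = 662000
  Exemption: 55000 − 20% × (662000 − 646000) = 55000 − 3200 = 51800
  Base: 662000 − 51800 = 610200
  610200 × 24% = 146448

Excess of shadow minimum tax over standard income tax: 146448 − 92150 = 54298.

54298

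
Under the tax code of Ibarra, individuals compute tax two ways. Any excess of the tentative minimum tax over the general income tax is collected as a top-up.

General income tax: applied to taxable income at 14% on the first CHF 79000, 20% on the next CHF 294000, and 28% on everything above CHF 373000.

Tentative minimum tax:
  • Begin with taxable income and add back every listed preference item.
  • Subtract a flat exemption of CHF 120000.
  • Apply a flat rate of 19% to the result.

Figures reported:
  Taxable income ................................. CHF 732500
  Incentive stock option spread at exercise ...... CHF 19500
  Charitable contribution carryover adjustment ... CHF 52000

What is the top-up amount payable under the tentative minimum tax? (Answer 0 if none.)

General income tax:
  CHF 79000 × 14% = CHF 11060
  CHF 294000 × 20% = CHF 58800
  CHF 359500 × 28% = CHF 100660
  → CHF 170520

Tentative minimum tax:
  Adjusted income: CHF 732500 + CHF 19500 + CHF 52000 = CHF 804000
  Less exemption CHF 120000 → base CHF 684000
  CHF 684000 × 19% = CHF 129960

CHF 129960 ≤ CHF 170520, so no add-on is due.

CHF 0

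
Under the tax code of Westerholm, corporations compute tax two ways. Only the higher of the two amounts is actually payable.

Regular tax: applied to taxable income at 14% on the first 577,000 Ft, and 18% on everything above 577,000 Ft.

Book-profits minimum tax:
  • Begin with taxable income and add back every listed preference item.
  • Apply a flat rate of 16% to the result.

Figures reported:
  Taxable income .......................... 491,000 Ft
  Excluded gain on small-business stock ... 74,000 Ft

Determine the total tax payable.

90,400 Ft

Book-profits minimum tax:
  Adjusted income: 491,000 Ft + 74,000 Ft = 565,000 Ft
  565,000 Ft × 16% = 90,400 Ft

Regular tax:
  491,000 Ft × 14% = 68,740 Ft

90,400 Ft > 68,740 Ft, so the book-profits minimum tax is the binding amount.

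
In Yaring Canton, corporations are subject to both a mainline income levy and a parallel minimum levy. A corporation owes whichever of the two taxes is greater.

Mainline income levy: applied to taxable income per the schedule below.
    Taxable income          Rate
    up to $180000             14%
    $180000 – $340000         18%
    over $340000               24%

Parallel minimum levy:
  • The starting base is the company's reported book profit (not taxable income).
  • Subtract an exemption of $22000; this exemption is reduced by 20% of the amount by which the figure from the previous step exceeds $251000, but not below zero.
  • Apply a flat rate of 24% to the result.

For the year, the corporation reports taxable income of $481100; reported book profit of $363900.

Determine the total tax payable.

Mainline income levy:
  $180000 × 14% = $25200
  $160000 × 18% = $28800
  $141100 × 24% = $33864
  → $87864

Parallel minimum levy:
  Base (reported book profit): $363900
  Exemption: 20% × ($363900 − $251000) = $22580 ≥ $22000, so the exemption is fully phased out
  Base: $363900 − $0 = $363900
  $363900 × 24% = $87336

$87864 > $87336, so the mainline income levy governs.

$87864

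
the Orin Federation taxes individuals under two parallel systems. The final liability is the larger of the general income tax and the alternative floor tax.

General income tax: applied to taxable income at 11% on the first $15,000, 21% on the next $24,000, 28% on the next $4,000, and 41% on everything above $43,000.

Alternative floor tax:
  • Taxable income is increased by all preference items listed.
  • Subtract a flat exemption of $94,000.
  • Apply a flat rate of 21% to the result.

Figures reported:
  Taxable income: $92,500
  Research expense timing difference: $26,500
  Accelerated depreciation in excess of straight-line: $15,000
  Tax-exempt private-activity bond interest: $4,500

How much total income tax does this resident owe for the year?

General income tax:
  $15,000 × 11% = $1,650
  $24,000 × 21% = $5,040
  $4,000 × 28% = $1,120
  $49,500 × 41% = $20,295
  → $28,105

Alternative floor tax:
  Adjusted income: $92,500 + $26,500 + $15,000 + $4,500 = $138,500
  Less exemption $94,000 → base $44,500
  $44,500 × 21% = $9,345

$28,105 > $9,345, so the general income tax governs.

$28,105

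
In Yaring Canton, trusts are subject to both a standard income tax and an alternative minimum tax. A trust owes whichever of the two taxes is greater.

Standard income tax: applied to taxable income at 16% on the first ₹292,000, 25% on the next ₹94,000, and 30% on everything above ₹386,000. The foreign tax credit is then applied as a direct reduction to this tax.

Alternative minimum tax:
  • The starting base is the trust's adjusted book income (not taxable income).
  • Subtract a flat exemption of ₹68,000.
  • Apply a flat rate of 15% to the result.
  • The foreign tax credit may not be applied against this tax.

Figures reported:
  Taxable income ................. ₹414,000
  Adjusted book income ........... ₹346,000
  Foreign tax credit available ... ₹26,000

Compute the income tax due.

₹52,620

Alternative minimum tax:
  Base (adjusted book income): ₹346,000
  Less exemption ₹68,000 → base ₹278,000
  ₹278,000 × 15% = ₹41,700

Standard income tax:
  ₹292,000 × 16% = ₹46,720
  ₹94,000 × 25% = ₹23,500
  ₹28,000 × 30% = ₹8,400
  → ₹78,620
  Less foreign tax credit ₹26,000 → ₹52,620

₹52,620 > ₹41,700, so the standard income tax governs.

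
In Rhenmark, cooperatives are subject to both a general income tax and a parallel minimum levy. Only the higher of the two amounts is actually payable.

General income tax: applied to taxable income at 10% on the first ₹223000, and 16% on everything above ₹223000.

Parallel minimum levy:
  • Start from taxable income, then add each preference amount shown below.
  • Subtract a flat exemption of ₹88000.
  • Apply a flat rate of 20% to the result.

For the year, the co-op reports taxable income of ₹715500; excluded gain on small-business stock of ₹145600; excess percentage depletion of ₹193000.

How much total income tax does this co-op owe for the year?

Parallel minimum levy:
  Adjusted income: ₹715500 + ₹145600 + ₹193000 = ₹1054100
  Less exemption ₹88000 → base ₹966100
  ₹966100 × 20% = ₹193220

General income tax:
  ₹223000 × 10% = ₹22300
  ₹492500 × 16% = ₹78800
  → ₹101100

₹193220 > ₹101100, so the parallel minimum levy is the binding amount.

₹193220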